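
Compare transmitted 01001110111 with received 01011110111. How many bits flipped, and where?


XOR: 00010000000

1 error(s) at position(s): 3


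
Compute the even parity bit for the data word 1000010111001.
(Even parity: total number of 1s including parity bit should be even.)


Number of 1s in data: 6
Parity bit: 0

0


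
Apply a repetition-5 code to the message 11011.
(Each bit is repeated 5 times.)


Each bit -> 5 copies

1111111111000001111111111


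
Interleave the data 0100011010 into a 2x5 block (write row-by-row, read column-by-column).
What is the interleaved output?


Matrix:
  01000
  11010
Read columns: 0111000100

0111000100


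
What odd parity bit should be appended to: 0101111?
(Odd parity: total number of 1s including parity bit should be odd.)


Number of 1s in data: 5
Parity bit: 0

0


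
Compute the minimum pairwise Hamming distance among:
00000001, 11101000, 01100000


Comparing all pairs, minimum distance: 2
Can detect 1 errors, correct 0 errors

2


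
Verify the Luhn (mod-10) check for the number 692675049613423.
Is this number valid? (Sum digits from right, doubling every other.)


Luhn sum = 66
66 mod 10 = 6

Invalid (Luhn sum mod 10 = 6)


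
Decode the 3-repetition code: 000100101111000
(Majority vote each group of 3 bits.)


Groups: 000, 100, 101, 111, 000
Majority votes: 00110

00110


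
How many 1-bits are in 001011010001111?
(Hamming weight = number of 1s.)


Counting 1s in 001011010001111

8


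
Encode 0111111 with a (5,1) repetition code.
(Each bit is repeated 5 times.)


Each bit -> 5 copies

00000111111111111111111111111111111


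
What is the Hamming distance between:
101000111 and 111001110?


XOR: 010001001
Count of 1s: 3

3


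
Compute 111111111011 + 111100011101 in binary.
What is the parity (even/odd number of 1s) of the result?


111111111011 = 4091
111100011101 = 3869
Sum = 7960 = 1111100011000
1s count = 7

odd parity (7 ones in 1111100011000)


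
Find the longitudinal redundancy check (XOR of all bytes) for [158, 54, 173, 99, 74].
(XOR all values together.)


XOR chain: 158 ^ 54 ^ 173 ^ 99 ^ 74 = 44

44


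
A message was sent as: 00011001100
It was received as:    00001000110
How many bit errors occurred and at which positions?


XOR: 00010001010

3 error(s) at position(s): 3, 7, 9


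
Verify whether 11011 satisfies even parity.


Number of 1s: 4

Yes, parity is correct (4 ones)


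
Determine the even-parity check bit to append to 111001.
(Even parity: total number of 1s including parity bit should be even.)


Number of 1s in data: 4
Parity bit: 0

0


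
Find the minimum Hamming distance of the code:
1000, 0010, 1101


Comparing all pairs, minimum distance: 2
Can detect 1 errors, correct 0 errors

2


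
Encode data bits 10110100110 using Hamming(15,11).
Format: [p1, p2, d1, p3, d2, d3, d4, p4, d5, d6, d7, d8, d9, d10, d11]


Parity bits: p1=1, p2=1, p3=0, p4=1

111001110100110


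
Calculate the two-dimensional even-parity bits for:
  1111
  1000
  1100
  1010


Row parities: 0100
Column parities: 0001

Row P: 0100, Col P: 0001, Corner: 1


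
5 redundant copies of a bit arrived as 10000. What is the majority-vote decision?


Ones: 1 out of 5
Threshold: 3

0 (1/5 voted 1)


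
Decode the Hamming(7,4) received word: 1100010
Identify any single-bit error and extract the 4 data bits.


Syndrome = 5: error at position 5

Data: 0110 (corrected bit 5)


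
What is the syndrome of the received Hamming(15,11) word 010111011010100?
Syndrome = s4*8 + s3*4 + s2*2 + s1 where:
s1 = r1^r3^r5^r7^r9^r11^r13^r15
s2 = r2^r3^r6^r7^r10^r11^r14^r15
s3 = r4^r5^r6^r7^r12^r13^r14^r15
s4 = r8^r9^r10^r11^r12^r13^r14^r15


s1=0, s2=1, s3=0, s4=0

Syndrome = 2 (error at position 2)


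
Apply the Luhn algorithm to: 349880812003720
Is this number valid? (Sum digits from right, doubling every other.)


Luhn sum = 64
64 mod 10 = 4

Invalid (Luhn sum mod 10 = 4)


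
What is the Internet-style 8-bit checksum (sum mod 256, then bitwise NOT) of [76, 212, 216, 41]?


Sum = 545 mod 256 = 33
Complement = 222

222


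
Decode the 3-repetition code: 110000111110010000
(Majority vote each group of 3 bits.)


Groups: 110, 000, 111, 110, 010, 000
Majority votes: 101100

101100


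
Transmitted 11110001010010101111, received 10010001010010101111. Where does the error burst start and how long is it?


XOR: 01100000000000000000

Burst at position 1, length 2


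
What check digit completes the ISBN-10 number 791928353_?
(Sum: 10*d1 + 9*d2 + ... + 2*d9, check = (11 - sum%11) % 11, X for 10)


Weighted sum: 307
307 mod 11 = 10

Check digit: 1


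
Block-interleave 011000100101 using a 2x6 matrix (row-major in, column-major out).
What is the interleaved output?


Matrix:
  011000
  100101
Read columns: 011010010001

011010010001


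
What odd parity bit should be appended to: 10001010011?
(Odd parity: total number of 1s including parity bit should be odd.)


Number of 1s in data: 5
Parity bit: 0

0


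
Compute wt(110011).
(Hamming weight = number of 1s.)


Counting 1s in 110011

4


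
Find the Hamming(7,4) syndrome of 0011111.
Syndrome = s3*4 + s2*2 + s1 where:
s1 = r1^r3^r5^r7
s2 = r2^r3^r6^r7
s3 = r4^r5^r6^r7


s1=1, s2=1, s3=0

Syndrome = 3 (error at position 3)


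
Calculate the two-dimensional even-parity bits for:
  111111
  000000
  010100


Row parities: 000
Column parities: 101011

Row P: 000, Col P: 101011, Corner: 0


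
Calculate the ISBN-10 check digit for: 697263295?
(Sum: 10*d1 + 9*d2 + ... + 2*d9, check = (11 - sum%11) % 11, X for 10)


Weighted sum: 307
307 mod 11 = 10

Check digit: 1


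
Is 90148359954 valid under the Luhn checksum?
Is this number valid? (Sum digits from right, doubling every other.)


Luhn sum = 60
60 mod 10 = 0

Valid (Luhn sum mod 10 = 0)


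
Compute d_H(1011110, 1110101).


XOR: 0101011
Count of 1s: 4

4


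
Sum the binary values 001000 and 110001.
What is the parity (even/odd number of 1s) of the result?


001000 = 8
110001 = 49
Sum = 57 = 111001
1s count = 4

even parity (4 ones in 111001)


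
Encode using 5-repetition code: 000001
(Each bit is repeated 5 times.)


Each bit -> 5 copies

000000000000000000000000011111


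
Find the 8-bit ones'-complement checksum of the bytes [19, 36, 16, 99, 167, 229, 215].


Sum = 781 mod 256 = 13
Complement = 242

242


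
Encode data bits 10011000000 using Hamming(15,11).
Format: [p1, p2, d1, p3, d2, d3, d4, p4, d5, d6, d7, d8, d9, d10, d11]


Parity bits: p1=1, p2=0, p3=1, p4=1

101100111000000


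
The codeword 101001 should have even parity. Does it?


Number of 1s: 3

No, parity error (3 ones)


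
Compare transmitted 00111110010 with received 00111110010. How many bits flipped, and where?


XOR: 00000000000

0 errors (received matches sent)


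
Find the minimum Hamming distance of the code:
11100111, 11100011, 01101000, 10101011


Comparing all pairs, minimum distance: 1
Can detect 0 errors, correct 0 errors

1


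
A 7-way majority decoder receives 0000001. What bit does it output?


Ones: 1 out of 7
Threshold: 4

0 (1/7 voted 1)


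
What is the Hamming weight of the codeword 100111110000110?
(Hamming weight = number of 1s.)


Counting 1s in 100111110000110

8


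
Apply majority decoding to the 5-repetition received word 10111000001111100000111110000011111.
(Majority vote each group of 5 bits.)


Groups: 10111, 00000, 11111, 00000, 11111, 00000, 11111
Majority votes: 1010101

1010101


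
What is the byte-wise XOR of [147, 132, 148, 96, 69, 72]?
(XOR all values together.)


XOR chain: 147 ^ 132 ^ 148 ^ 96 ^ 69 ^ 72 = 238

238


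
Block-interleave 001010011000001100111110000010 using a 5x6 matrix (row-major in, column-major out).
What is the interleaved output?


Matrix:
  001010
  011000
  001100
  111110
  000010
Read columns: 000100101011110001101001100000

000100101011110001101001100000


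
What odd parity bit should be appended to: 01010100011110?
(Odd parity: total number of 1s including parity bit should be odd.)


Number of 1s in data: 7
Parity bit: 0

0


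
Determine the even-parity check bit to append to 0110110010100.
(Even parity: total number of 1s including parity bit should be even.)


Number of 1s in data: 6
Parity bit: 0

0


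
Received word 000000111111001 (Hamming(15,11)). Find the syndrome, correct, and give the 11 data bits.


Syndrome = 4: error at position 4

Data: 00011111001 (corrected bit 4)


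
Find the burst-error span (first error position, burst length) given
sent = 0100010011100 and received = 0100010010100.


XOR: 0000000001000

Burst at position 9, length 1


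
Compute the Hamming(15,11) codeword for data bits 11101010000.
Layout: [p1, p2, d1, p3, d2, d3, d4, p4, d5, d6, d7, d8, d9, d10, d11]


Parity bits: p1=0, p2=1, p3=0, p4=0

011011001010000


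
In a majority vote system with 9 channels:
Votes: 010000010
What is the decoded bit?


Ones: 2 out of 9
Threshold: 5

0 (2/9 voted 1)


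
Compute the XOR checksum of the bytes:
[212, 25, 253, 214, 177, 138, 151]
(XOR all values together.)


XOR chain: 212 ^ 25 ^ 253 ^ 214 ^ 177 ^ 138 ^ 151 = 74

74


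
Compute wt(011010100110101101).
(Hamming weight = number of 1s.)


Counting 1s in 011010100110101101

10


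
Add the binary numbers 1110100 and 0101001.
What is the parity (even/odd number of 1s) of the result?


1110100 = 116
0101001 = 41
Sum = 157 = 10011101
1s count = 5

odd parity (5 ones in 10011101)


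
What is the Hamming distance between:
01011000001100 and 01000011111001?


XOR: 00011011110101
Count of 1s: 8

8


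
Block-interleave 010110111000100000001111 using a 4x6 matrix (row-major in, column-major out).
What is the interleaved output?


Matrix:
  010110
  111000
  100000
  001111
Read columns: 011011000101100110010001

011011000101100110010001


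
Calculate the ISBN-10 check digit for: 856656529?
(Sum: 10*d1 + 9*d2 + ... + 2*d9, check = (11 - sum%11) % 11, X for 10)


Weighted sum: 319
319 mod 11 = 0

Check digit: 0


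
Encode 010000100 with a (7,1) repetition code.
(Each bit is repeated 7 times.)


Each bit -> 7 copies

000000011111110000000000000000000000000000111111100000000000000


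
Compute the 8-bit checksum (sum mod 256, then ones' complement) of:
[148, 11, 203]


Sum = 362 mod 256 = 106
Complement = 149

149


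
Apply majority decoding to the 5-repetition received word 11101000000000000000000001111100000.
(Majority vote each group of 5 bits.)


Groups: 11101, 00000, 00000, 00000, 00000, 11111, 00000
Majority votes: 1000010

1000010


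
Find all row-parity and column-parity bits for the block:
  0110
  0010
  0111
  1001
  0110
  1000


Row parities: 011001
Column parities: 0100

Row P: 011001, Col P: 0100, Corner: 1


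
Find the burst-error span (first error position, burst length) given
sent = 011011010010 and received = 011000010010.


XOR: 000011000000

Burst at position 4, length 2


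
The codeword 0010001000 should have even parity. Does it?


Number of 1s: 2

Yes, parity is correct (2 ones)


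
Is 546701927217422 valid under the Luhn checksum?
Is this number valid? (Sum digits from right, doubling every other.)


Luhn sum = 66
66 mod 10 = 6

Invalid (Luhn sum mod 10 = 6)


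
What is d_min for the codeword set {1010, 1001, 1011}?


Comparing all pairs, minimum distance: 1
Can detect 0 errors, correct 0 errors

1


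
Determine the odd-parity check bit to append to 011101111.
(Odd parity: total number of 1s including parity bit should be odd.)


Number of 1s in data: 7
Parity bit: 0

0


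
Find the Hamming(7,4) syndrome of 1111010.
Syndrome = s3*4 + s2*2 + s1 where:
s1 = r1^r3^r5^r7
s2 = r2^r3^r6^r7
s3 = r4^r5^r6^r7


s1=0, s2=1, s3=0

Syndrome = 2 (error at position 2)


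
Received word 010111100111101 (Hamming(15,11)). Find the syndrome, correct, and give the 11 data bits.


Syndrome = 13: error at position 13

Data: 01110111001 (corrected bit 13)


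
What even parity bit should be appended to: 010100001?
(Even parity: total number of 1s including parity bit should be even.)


Number of 1s in data: 3
Parity bit: 1

1


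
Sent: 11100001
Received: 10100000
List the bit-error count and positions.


XOR: 01000001

2 error(s) at position(s): 1, 7


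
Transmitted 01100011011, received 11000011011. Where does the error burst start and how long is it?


XOR: 10100000000

Burst at position 0, length 3


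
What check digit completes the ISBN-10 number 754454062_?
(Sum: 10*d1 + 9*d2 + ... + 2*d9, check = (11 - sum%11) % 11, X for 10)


Weighted sum: 247
247 mod 11 = 5

Check digit: 6


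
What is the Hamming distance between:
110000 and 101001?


XOR: 011001
Count of 1s: 3

3


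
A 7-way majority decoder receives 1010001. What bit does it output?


Ones: 3 out of 7
Threshold: 4

0 (3/7 voted 1)


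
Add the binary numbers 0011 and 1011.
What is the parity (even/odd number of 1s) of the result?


0011 = 3
1011 = 11
Sum = 14 = 1110
1s count = 3

odd parity (3 ones in 1110)


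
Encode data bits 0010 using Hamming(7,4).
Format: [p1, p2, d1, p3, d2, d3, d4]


Parity bits: p1=0, p2=1, p3=1

0101010


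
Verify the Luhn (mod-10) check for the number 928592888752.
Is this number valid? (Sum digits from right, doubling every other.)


Luhn sum = 66
66 mod 10 = 6

Invalid (Luhn sum mod 10 = 6)


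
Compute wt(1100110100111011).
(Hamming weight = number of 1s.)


Counting 1s in 1100110100111011

10


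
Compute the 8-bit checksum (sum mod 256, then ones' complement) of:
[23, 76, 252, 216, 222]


Sum = 789 mod 256 = 21
Complement = 234

234


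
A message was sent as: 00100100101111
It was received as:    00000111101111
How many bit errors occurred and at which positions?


XOR: 00100011000000

3 error(s) at position(s): 2, 6, 7


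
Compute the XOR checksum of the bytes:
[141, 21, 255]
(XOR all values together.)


XOR chain: 141 ^ 21 ^ 255 = 103

103


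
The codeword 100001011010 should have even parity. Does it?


Number of 1s: 5

No, parity error (5 ones)


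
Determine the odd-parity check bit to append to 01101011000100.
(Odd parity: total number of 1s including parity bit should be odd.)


Number of 1s in data: 6
Parity bit: 1

1


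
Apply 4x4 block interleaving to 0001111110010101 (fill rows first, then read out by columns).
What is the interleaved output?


Matrix:
  0001
  1111
  1001
  0101
Read columns: 0110010101001111

0110010101001111


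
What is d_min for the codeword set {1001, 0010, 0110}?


Comparing all pairs, minimum distance: 1
Can detect 0 errors, correct 0 errors

1


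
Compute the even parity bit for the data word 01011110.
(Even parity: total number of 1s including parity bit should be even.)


Number of 1s in data: 5
Parity bit: 1

1


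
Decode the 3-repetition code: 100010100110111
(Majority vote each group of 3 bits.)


Groups: 100, 010, 100, 110, 111
Majority votes: 00011

00011


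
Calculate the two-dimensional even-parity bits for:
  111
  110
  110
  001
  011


Row parities: 10010
Column parities: 101

Row P: 10010, Col P: 101, Corner: 0


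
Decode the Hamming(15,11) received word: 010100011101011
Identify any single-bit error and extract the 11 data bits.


Syndrome = 0: no error detected

Data: 00001101011 (no errors)


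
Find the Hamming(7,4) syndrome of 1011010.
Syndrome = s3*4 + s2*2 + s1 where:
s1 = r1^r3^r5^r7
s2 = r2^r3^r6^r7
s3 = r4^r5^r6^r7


s1=0, s2=0, s3=0

Syndrome = 0 (no error)


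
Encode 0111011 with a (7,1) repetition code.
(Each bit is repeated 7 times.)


Each bit -> 7 copies

0000000111111111111111111111000000011111111111111


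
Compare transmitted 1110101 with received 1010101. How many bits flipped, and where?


XOR: 0100000

1 error(s) at position(s): 1


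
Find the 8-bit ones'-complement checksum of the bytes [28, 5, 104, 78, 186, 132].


Sum = 533 mod 256 = 21
Complement = 234

234


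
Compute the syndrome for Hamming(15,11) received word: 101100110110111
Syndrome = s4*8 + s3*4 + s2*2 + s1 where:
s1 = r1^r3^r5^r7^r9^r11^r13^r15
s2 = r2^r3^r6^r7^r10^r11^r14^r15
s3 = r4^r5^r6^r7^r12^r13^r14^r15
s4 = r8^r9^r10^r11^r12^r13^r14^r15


s1=0, s2=0, s3=1, s4=0

Syndrome = 4 (error at position 4)


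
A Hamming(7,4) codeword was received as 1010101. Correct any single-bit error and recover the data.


Syndrome = 0: no error detected

Data: 1101 (no errors)


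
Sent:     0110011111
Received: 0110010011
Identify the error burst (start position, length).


XOR: 0000001100

Burst at position 6, length 2


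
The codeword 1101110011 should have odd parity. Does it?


Number of 1s: 7

Yes, parity is correct (7 ones)


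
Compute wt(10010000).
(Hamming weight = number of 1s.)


Counting 1s in 10010000

2


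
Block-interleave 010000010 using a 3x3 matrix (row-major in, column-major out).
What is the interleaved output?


Matrix:
  010
  000
  010
Read columns: 000101000

000101000


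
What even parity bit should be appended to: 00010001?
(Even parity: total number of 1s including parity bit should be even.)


Number of 1s in data: 2
Parity bit: 0

0


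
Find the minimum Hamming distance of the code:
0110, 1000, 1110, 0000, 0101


Comparing all pairs, minimum distance: 1
Can detect 0 errors, correct 0 errors

1


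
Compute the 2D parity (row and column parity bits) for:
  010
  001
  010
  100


Row parities: 1111
Column parities: 101

Row P: 1111, Col P: 101, Corner: 0


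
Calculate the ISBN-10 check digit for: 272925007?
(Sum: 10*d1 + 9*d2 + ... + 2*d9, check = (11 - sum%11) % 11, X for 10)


Weighted sum: 213
213 mod 11 = 4

Check digit: 7


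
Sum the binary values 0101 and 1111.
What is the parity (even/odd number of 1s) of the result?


0101 = 5
1111 = 15
Sum = 20 = 10100
1s count = 2

even parity (2 ones in 10100)


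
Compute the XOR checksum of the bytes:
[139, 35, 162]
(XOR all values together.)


XOR chain: 139 ^ 35 ^ 162 = 10

10


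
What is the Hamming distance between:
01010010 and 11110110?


XOR: 10100100
Count of 1s: 3

3


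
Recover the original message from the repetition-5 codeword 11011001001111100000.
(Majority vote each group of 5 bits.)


Groups: 11011, 00100, 11111, 00000
Majority votes: 1010

1010


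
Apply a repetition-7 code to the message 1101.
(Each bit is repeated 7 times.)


Each bit -> 7 copies

1111111111111100000001111111


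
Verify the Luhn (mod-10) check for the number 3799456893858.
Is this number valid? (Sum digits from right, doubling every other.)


Luhn sum = 76
76 mod 10 = 6

Invalid (Luhn sum mod 10 = 6)


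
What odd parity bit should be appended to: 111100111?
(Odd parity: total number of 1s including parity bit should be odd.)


Number of 1s in data: 7
Parity bit: 0

0


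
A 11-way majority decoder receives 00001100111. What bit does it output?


Ones: 5 out of 11
Threshold: 6

0 (5/11 voted 1)


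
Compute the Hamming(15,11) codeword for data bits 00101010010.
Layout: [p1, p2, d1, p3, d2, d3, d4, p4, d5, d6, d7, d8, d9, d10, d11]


Parity bits: p1=0, p2=1, p3=0, p4=1

010001011010010


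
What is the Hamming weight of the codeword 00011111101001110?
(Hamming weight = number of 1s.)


Counting 1s in 00011111101001110

10


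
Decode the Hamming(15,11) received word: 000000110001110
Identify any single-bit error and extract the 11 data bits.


Syndrome = 0: no error detected

Data: 00010001110 (no errors)


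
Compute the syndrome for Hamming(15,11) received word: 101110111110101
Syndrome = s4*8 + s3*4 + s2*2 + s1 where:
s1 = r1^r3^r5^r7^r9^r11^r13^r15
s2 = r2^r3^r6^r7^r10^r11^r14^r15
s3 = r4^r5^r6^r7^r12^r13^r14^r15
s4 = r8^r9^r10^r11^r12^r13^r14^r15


s1=0, s2=1, s3=1, s4=0

Syndrome = 6 (error at position 6)


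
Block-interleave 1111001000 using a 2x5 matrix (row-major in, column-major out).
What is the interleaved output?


Matrix:
  11110
  01000
Read columns: 1011101000

1011101000


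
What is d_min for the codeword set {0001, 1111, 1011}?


Comparing all pairs, minimum distance: 1
Can detect 0 errors, correct 0 errors

1


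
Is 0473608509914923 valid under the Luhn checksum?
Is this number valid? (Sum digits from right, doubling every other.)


Luhn sum = 70
70 mod 10 = 0

Valid (Luhn sum mod 10 = 0)


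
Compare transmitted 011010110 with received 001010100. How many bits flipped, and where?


XOR: 010000010

2 error(s) at position(s): 1, 7


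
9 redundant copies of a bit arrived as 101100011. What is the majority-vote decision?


Ones: 5 out of 9
Threshold: 5

1 (5/9 voted 1)


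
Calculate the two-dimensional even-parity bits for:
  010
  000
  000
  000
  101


Row parities: 10000
Column parities: 111

Row P: 10000, Col P: 111, Corner: 1


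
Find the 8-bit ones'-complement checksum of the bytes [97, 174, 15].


Sum = 286 mod 256 = 30
Complement = 225

225


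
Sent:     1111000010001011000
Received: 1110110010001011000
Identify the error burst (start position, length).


XOR: 0001110000000000000

Burst at position 3, length 3


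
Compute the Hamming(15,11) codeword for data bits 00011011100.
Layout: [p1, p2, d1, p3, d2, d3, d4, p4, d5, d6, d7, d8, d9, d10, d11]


Parity bits: p1=0, p2=0, p3=1, p4=0

000100101011100


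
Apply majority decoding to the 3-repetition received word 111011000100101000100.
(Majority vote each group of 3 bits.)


Groups: 111, 011, 000, 100, 101, 000, 100
Majority votes: 1100100

1100100


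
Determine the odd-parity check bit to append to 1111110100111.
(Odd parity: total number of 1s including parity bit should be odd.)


Number of 1s in data: 10
Parity bit: 1

1


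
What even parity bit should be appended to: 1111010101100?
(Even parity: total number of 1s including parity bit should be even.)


Number of 1s in data: 8
Parity bit: 0

0


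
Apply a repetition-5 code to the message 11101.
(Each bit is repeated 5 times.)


Each bit -> 5 copies

1111111111111110000011111


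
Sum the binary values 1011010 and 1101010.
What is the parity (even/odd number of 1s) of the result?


1011010 = 90
1101010 = 106
Sum = 196 = 11000100
1s count = 3

odd parity (3 ones in 11000100)


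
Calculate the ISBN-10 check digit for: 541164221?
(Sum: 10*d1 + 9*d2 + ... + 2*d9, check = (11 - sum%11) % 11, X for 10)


Weighted sum: 173
173 mod 11 = 8

Check digit: 3


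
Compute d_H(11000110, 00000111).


XOR: 11000001
Count of 1s: 3

3


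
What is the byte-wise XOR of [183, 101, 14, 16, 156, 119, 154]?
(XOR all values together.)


XOR chain: 183 ^ 101 ^ 14 ^ 16 ^ 156 ^ 119 ^ 154 = 189

189


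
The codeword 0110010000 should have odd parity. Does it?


Number of 1s: 3

Yes, parity is correct (3 ones)


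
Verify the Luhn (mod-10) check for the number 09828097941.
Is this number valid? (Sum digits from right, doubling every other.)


Luhn sum = 61
61 mod 10 = 1

Invalid (Luhn sum mod 10 = 1)


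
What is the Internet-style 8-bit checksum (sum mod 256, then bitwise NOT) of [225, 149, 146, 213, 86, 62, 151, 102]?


Sum = 1134 mod 256 = 110
Complement = 145

145


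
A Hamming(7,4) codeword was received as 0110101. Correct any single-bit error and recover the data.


Syndrome = 3: error at position 3

Data: 0101 (corrected bit 3)


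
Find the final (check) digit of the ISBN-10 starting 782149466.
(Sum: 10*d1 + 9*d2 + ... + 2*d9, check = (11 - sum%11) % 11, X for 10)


Weighted sum: 280
280 mod 11 = 5

Check digit: 6


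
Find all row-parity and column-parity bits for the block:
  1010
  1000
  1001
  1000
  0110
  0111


Row parities: 010101
Column parities: 0010

Row P: 010101, Col P: 0010, Corner: 1


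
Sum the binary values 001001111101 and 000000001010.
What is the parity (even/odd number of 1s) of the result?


001001111101 = 637
000000001010 = 10
Sum = 647 = 1010000111
1s count = 5

odd parity (5 ones in 1010000111)


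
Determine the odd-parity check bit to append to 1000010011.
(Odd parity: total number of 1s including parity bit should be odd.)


Number of 1s in data: 4
Parity bit: 1

1


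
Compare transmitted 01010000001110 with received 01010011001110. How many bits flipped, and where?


XOR: 00000011000000

2 error(s) at position(s): 6, 7


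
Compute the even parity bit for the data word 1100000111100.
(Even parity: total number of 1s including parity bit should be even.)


Number of 1s in data: 6
Parity bit: 0

0


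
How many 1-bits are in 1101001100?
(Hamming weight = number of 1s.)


Counting 1s in 1101001100

5


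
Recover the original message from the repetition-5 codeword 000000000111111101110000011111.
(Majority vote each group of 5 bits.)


Groups: 00000, 00001, 11111, 10111, 00000, 11111
Majority votes: 001101

001101


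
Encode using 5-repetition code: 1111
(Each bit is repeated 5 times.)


Each bit -> 5 copies

11111111111111111111


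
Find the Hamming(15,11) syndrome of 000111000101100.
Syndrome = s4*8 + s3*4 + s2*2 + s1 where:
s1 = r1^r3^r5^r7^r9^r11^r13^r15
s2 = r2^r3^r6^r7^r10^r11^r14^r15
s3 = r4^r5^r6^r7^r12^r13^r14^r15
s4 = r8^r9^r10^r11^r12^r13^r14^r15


s1=0, s2=0, s3=1, s4=1

Syndrome = 12 (error at position 12)


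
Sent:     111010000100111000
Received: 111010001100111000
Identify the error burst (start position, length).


XOR: 000000001000000000

Burst at position 8, length 1


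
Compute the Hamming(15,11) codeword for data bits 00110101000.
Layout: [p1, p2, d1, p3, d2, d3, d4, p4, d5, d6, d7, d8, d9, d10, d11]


Parity bits: p1=1, p2=1, p3=1, p4=0

110101100101000


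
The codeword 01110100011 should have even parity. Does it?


Number of 1s: 6

Yes, parity is correct (6 ones)


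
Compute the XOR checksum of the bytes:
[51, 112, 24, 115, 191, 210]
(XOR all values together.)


XOR chain: 51 ^ 112 ^ 24 ^ 115 ^ 191 ^ 210 = 69

69


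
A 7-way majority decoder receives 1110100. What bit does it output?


Ones: 4 out of 7
Threshold: 4

1 (4/7 voted 1)


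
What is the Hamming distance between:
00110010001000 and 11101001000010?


XOR: 11011011001010
Count of 1s: 8

8


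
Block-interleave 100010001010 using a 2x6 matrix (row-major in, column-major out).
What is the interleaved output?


Matrix:
  100010
  001010
Read columns: 100001001100

100001001100


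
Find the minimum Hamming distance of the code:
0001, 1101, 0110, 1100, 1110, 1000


Comparing all pairs, minimum distance: 1
Can detect 0 errors, correct 0 errors

1


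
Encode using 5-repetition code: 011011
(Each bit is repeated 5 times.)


Each bit -> 5 copies

000001111111111000001111111111


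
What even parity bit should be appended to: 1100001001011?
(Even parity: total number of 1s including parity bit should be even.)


Number of 1s in data: 6
Parity bit: 0

0


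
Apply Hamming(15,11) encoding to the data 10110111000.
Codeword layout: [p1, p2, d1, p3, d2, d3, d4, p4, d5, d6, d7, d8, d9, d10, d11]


Parity bits: p1=1, p2=1, p3=1, p4=1

111101110111000


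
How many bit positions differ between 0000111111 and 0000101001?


XOR: 0000010110
Count of 1s: 3

3


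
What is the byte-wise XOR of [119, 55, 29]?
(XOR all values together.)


XOR chain: 119 ^ 55 ^ 29 = 93

93


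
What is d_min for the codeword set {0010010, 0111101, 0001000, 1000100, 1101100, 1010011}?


Comparing all pairs, minimum distance: 2
Can detect 1 errors, correct 0 errors

2


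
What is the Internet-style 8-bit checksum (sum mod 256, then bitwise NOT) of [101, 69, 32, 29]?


Sum = 231 mod 256 = 231
Complement = 24

24


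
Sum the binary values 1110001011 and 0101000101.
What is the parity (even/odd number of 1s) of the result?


1110001011 = 907
0101000101 = 325
Sum = 1232 = 10011010000
1s count = 4

even parity (4 ones in 10011010000)


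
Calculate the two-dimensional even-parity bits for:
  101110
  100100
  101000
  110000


Row parities: 0000
Column parities: 010010

Row P: 0000, Col P: 010010, Corner: 0


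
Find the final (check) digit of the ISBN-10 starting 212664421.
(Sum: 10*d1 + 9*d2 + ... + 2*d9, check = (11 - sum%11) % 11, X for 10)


Weighted sum: 167
167 mod 11 = 2

Check digit: 9


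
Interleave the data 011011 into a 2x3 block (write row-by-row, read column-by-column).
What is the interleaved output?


Matrix:
  011
  011
Read columns: 001111

001111


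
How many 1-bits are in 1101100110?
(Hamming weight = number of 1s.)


Counting 1s in 1101100110

6


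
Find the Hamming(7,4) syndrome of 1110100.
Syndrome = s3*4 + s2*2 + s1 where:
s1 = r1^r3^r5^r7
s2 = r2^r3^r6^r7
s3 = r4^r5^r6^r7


s1=1, s2=0, s3=1

Syndrome = 5 (error at position 5)


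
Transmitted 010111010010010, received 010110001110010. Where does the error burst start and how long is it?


XOR: 000001011100000

Burst at position 5, length 5


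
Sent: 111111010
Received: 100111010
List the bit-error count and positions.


XOR: 011000000

2 error(s) at position(s): 1, 2


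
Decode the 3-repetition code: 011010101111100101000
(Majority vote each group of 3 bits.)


Groups: 011, 010, 101, 111, 100, 101, 000
Majority votes: 1011010

1011010


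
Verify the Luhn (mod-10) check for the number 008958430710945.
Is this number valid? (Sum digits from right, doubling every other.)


Luhn sum = 67
67 mod 10 = 7

Invalid (Luhn sum mod 10 = 7)


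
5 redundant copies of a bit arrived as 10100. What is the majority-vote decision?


Ones: 2 out of 5
Threshold: 3

0 (2/5 voted 1)


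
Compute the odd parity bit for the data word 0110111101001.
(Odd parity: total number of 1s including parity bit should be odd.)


Number of 1s in data: 8
Parity bit: 1

1


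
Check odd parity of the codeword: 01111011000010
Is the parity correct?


Number of 1s: 7

Yes, parity is correct (7 ones)


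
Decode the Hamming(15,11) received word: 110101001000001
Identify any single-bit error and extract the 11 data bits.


Syndrome = 7: error at position 7

Data: 00111000001 (corrected bit 7)


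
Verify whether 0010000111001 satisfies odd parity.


Number of 1s: 5

Yes, parity is correct (5 ones)


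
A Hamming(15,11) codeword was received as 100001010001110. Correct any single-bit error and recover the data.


Syndrome = 0: no error detected

Data: 00100001110 (no errors)


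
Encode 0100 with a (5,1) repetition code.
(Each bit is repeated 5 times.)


Each bit -> 5 copies

00000111110000000000


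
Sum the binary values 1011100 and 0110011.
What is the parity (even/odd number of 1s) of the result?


1011100 = 92
0110011 = 51
Sum = 143 = 10001111
1s count = 5

odd parity (5 ones in 10001111)


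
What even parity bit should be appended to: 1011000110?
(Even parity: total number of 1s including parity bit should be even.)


Number of 1s in data: 5
Parity bit: 1

1


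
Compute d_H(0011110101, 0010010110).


XOR: 0001100011
Count of 1s: 4

4


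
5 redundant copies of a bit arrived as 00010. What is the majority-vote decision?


Ones: 1 out of 5
Threshold: 3

0 (1/5 voted 1)


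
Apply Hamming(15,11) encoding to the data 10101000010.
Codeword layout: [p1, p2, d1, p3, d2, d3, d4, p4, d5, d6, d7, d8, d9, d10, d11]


Parity bits: p1=0, p2=1, p3=0, p4=0

011001001000010


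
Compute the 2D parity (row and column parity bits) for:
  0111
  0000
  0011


Row parities: 100
Column parities: 0100

Row P: 100, Col P: 0100, Corner: 1


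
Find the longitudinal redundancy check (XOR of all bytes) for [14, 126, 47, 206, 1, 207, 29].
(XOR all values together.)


XOR chain: 14 ^ 126 ^ 47 ^ 206 ^ 1 ^ 207 ^ 29 = 66

66


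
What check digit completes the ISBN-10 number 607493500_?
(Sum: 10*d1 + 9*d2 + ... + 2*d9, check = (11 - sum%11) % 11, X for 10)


Weighted sum: 233
233 mod 11 = 2

Check digit: 9


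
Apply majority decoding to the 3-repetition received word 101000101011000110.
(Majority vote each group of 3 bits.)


Groups: 101, 000, 101, 011, 000, 110
Majority votes: 101101

101101


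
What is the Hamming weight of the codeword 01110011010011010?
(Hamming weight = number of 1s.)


Counting 1s in 01110011010011010

9


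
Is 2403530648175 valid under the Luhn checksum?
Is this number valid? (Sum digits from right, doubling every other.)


Luhn sum = 52
52 mod 10 = 2

Invalid (Luhn sum mod 10 = 2)


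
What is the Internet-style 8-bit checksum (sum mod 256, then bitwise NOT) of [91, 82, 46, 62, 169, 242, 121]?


Sum = 813 mod 256 = 45
Complement = 210

210


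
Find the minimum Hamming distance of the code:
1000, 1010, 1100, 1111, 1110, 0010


Comparing all pairs, minimum distance: 1
Can detect 0 errors, correct 0 errors

1


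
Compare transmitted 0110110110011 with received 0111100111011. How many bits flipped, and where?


XOR: 0001010001000

3 error(s) at position(s): 3, 5, 9


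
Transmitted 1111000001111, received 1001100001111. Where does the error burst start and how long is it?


XOR: 0110100000000

Burst at position 1, length 4


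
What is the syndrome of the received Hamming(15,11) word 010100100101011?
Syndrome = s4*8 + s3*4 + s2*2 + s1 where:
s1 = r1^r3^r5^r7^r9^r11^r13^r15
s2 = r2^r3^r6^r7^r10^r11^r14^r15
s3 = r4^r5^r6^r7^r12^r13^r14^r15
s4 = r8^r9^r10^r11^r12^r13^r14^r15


s1=0, s2=1, s3=1, s4=0

Syndrome = 6 (error at position 6)


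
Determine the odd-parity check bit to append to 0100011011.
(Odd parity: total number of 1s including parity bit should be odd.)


Number of 1s in data: 5
Parity bit: 0

0


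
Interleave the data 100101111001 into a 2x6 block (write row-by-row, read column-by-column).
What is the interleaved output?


Matrix:
  100101
  111001
Read columns: 110101100011

110101100011


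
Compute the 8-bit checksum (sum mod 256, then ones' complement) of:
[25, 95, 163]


Sum = 283 mod 256 = 27
Complement = 228

228


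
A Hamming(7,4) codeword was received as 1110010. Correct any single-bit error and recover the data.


Syndrome = 6: error at position 6

Data: 1000 (corrected bit 6)


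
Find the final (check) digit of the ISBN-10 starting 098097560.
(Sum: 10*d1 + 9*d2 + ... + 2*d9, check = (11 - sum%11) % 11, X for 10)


Weighted sum: 272
272 mod 11 = 8

Check digit: 3


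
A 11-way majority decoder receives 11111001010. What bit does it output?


Ones: 7 out of 11
Threshold: 6

1 (7/11 voted 1)


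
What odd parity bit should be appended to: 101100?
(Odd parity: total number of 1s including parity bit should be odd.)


Number of 1s in data: 3
Parity bit: 0

0


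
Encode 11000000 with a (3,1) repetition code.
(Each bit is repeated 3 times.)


Each bit -> 3 copies

111111000000000000000000


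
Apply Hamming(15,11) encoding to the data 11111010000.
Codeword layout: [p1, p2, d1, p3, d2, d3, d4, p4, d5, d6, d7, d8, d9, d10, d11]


Parity bits: p1=1, p2=0, p3=1, p4=0

101111101010000


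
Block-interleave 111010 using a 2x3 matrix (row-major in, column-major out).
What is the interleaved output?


Matrix:
  111
  010
Read columns: 101110

101110


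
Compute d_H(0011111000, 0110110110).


XOR: 0101001110
Count of 1s: 5

5


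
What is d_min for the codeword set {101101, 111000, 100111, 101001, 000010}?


Comparing all pairs, minimum distance: 1
Can detect 0 errors, correct 0 errors

1


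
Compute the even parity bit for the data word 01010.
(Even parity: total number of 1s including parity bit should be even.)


Number of 1s in data: 2
Parity bit: 0

0


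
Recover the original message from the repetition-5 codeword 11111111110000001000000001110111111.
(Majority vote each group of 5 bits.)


Groups: 11111, 11111, 00000, 01000, 00000, 11101, 11111
Majority votes: 1100011

1100011


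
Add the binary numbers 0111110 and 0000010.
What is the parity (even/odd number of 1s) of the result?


0111110 = 62
0000010 = 2
Sum = 64 = 1000000
1s count = 1

odd parity (1 ones in 1000000)


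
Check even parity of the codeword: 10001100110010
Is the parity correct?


Number of 1s: 6

Yes, parity is correct (6 ones)


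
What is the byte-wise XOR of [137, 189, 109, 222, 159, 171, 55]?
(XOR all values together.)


XOR chain: 137 ^ 189 ^ 109 ^ 222 ^ 159 ^ 171 ^ 55 = 132

132


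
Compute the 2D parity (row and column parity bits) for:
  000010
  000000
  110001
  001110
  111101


Row parities: 10111
Column parities: 000000

Row P: 10111, Col P: 000000, Corner: 0


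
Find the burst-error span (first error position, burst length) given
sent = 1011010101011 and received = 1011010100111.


XOR: 0000000001100

Burst at position 9, length 2


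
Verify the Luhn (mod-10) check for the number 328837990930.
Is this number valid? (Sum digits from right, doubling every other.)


Luhn sum = 69
69 mod 10 = 9

Invalid (Luhn sum mod 10 = 9)


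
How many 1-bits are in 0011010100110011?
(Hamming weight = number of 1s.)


Counting 1s in 0011010100110011

8


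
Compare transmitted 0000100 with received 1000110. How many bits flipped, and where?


XOR: 1000010

2 error(s) at position(s): 0, 5


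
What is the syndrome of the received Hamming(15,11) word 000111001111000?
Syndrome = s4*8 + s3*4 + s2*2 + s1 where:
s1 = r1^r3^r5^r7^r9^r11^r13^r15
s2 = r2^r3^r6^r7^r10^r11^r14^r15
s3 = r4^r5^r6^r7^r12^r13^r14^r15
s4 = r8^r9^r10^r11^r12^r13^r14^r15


s1=1, s2=1, s3=0, s4=0

Syndrome = 3 (error at position 3)


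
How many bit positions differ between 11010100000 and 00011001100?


XOR: 11001101100
Count of 1s: 6

6


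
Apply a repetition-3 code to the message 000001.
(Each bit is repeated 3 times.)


Each bit -> 3 copies

000000000000000111


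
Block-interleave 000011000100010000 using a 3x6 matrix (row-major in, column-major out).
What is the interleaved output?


Matrix:
  000011
  000100
  010000
Read columns: 000001000010100100

000001000010100100


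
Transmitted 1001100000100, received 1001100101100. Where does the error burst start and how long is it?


XOR: 0000000101000

Burst at position 7, length 3


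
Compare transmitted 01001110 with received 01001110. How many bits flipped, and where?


XOR: 00000000

0 errors (received matches sent)


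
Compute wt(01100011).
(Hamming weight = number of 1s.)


Counting 1s in 01100011

4


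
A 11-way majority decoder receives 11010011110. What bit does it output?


Ones: 7 out of 11
Threshold: 6

1 (7/11 voted 1)


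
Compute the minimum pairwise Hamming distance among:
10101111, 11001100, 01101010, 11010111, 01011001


Comparing all pairs, minimum distance: 4
Can detect 3 errors, correct 1 errors

4


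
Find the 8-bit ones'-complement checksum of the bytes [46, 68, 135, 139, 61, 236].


Sum = 685 mod 256 = 173
Complement = 82

82


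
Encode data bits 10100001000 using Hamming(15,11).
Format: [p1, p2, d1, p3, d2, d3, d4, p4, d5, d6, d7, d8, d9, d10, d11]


Parity bits: p1=1, p2=0, p3=0, p4=1

101001010001000


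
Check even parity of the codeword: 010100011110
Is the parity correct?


Number of 1s: 6

Yes, parity is correct (6 ones)


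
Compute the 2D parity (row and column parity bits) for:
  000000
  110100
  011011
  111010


Row parities: 0100
Column parities: 010101

Row P: 0100, Col P: 010101, Corner: 1
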